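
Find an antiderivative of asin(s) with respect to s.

s*asin(s) + sqrt(-s**2 + 1) + C

Use integration by parts with u = arcsin(s), dv = ds.
Then du = 1/sqrt(-s**2 + 1) ds.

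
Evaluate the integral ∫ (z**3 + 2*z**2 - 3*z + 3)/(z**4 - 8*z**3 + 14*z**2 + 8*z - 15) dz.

Factor the denominator: (z - 5)*(z - 3)*(z - 1)*(z + 1).
Partial-fraction decomposition: -7/(48*(z + 1)) + 3/(16*(z - 1)) - 39/(16*(z - 3)) + 163/(48*(z - 5)).
Integrate each term: A/(z−a) contributes A·log|z−a|.

163*log(z - 5)/48 - 39*log(z - 3)/16 + 3*log(z - 1)/16 - 7*log(z + 1)/48 + C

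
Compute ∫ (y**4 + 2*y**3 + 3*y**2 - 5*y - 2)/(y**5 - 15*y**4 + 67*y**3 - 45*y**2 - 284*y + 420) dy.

Factor the denominator: (y - 7)*(y - 5)*(y - 3)*(y - 2)*(y + 2).
Partial-fraction decomposition: 1/(63*(y + 2)) - 8/(15*(y - 2)) + 29/(8*(y - 3)) - 923/(84*(y - 5)) + 3197/(360*(y - 7)).
Integrate each term: A/(y−a) contributes A·log|y−a|.

3197*log(y - 7)/360 - 923*log(y - 5)/84 + 29*log(y - 3)/8 - 8*log(y - 2)/15 + log(y + 2)/63 + C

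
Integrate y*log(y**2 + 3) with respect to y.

Let u = y**2 + 3, so du = (2*y) dy.
The integral becomes (1/2)·∫ log(u) du; integrate by parts with u′=log(u), dv′=du.

y**2*log(y**2 + 3)/2 - y**2/2 + 3*log(y**2 + 3)/2 + C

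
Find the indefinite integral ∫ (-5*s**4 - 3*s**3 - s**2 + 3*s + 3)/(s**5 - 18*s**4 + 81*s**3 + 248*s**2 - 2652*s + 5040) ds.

Factor the denominator: (s - 7)*(s - 6)**2*(s - 4)*(s + 5).
Partial-fraction decomposition: -929/(4356*(s + 5)) + 491/(36*(s - 4)) + 166653/(484*(s - 6)) + 7143/(22*(s - 6)**2) - 1451/(4*(s - 7)).
Integrate each term; A/(s−a) gives A·log|s−a|; A/(s−a)² gives −A/(s−a).

-1451*log(s - 7)/4 + 166653*log(s - 6)/484 + 491*log(s - 4)/36 - 929*log(s + 5)/4356 - 7143/(22*s - 132) + C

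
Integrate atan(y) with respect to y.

Use integration by parts with u = arctan(y), dv = dy.
Then du = 1/(y**2 + 1) dy.

y*atan(y) - log(y**2 + 1)/2 + C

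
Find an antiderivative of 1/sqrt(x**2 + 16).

log(x + sqrt(x**2 + 16)) + C

Substitute x = 4·tan(θ), so dx = 4·sec(θ)^2 dθ and the radical becomes sqrt(x**2 + 16) = 4·sec(θ) by the Pythagorean identity.
Integrate the resulting trig expression in θ, then back-substitute tan(θ) = x/4, sec(θ) = sqrt(x**2 + 16)/4 (absorbing any constant into C).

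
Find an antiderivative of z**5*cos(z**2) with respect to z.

Let u = z², du = 2z dz; rewrite as (1/2)∫ u^2·cos(1u) du.
Now integrate by parts 2 times.

z**4*sin(z**2)/2 + z**2*cos(z**2) - sin(z**2) + C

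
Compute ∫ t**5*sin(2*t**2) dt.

-t**4*cos(2*t**2)/4 + t**2*sin(2*t**2)/4 + cos(2*t**2)/8 + C

Let u = t², du = 2t dt; rewrite as (1/2)∫ u^2·sin(2u) du.
Now integrate by parts 2 times.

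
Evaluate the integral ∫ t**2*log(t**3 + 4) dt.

Let u = t**3 + 4, so du = (3*t**2) dt.
The integral becomes (1/3)·∫ log(u) du; integrate by parts with u′=log(u), dv′=du.

t**3*log(t**3 + 4)/3 - t**3/3 + 4*log(t**3 + 4)/3 + C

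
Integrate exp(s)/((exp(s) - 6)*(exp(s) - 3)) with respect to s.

log(exp(s) - 6)/3 - log(exp(s) - 3)/3 + C

Let u = e^s, du = e^s ds.
The integral becomes ∫ du/((u-3)(u-6)); decompose into partial fractions.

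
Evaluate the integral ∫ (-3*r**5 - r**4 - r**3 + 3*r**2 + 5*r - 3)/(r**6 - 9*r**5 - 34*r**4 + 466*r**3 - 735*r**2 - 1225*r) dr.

Factor the denominator: r*(r - 7)*(r - 5)**2*(r + 1)*(r + 7).
Partial-fraction decomposition: -6059/(10584*(r + 7)) - 1/(864*(r + 1)) + 26041/(1800*(r - 5)) + 2507/(180*(r - 5)**2) - 26493/(1568*(r - 7)) + 3/(1225*r).
Integrate each term; A/(r−a) gives A·log|r−a|; A/(r−a)² gives −A/(r−a).

3*log(r)/1225 - 26493*log(r - 7)/1568 + 26041*log(r - 5)/1800 - log(r + 1)/864 - 6059*log(r + 7)/10584 - 2507/(180*r - 900) + C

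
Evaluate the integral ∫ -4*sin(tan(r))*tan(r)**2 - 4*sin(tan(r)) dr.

Let u = tan(r), so du = (tan(r)**2 + 1) dr.
Rewriting, the integral becomes -4·∫ sin(u) du = -4·-cos(u).
Substituting back, u = tan(r).

4*cos(tan(r)) + C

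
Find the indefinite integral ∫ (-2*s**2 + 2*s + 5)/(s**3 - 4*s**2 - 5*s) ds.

-log(s) - 7*log(s - 5)/6 + log(s + 1)/6 + C

Factor the denominator: s*(s - 5)*(s + 1).
Partial-fraction decomposition: 1/(6*(s + 1)) - 7/(6*(s - 5)) - 1/s.
Integrate each term: A/(s−a) contributes A·log|s−a|.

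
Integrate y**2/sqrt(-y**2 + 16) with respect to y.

-y*sqrt(-y**2 + 16)/2 + 8*asin(y/4) + C

Substitute y = 4·sin(θ), so dy = 4·cos(θ) dθ and the radical becomes sqrt(-y**2 + 16) = 4·cos(θ) by the Pythagorean identity.
Integrate the resulting trig expression in θ, then back-substitute θ = asin(y/4), sin(θ) = y/4, cos(θ) = sqrt(-y**2 + 16)/4 (absorbing any constant into C).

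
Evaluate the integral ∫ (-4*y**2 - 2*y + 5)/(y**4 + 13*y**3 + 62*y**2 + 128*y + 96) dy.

Factor the denominator: (y + 2)*(y + 3)*(y + 4)**2.
Partial-fraction decomposition: -93/(4*(y + 4)) - 51/(2*(y + 4)**2) + 25/(y + 3) - 7/(4*(y + 2)).
Integrate each term; A/(y−a) gives A·log|y−a|; A/(y−a)² gives −A/(y−a).

-7*log(y + 2)/4 + 25*log(y + 3) - 93*log(y + 4)/4 + 51/(2*y + 8) + C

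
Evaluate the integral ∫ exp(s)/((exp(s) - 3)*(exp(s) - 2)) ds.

log(exp(s) - 3) - log(exp(s) - 2) + C

Let u = e^s, du = e^s ds.
The integral becomes ∫ du/((u-2)(u-3)); decompose into partial fractions.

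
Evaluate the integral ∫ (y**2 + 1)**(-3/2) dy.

Substitute y = tan(θ), so dy = sec(θ)^2 dθ and the radical becomes sqrt(y**2 + 1) = sec(θ) by the Pythagorean identity.
Integrate the resulting trig expression in θ, then back-substitute tan(θ) = y, sec(θ) = sqrt(y**2 + 1) (absorbing any constant into C).

y/sqrt(y**2 + 1) + C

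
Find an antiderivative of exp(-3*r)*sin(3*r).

-exp(-3*r)*sin(3*r)/6 - exp(-3*r)*cos(3*r)/6 + C

Let I denote the integral. Integrate by parts with u = sin(3*r), dv = exp(-3*r) dr, so v = -exp(-3*r)/3: I = -exp(-3*r)*sin(3*r)/3 + ∫ exp(-3*r)*cos(3*r) dr.
Apply parts again with u = cos(3*r), dv = exp(-3*r) dr: ∫ exp(-3*r)*cos(3*r) dr = -exp(-3*r)*cos(3*r)/3 − I. Substituting back brings back I: I = -exp(-3*r)*sin(3*r)/3 - exp(-3*r)*cos(3*r)/3 − I.
Solving for I: (1 + 1)·I equals the remaining terms, so I = (1/2)·(-exp(-3*r)*sin(3*r)/3 - exp(-3*r)*cos(3*r)/3).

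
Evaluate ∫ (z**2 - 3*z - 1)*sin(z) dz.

Use integration by parts with u = z**2 - 3*z - 1, dv = sin(z) dz, so v = -cos(z).
Apply parts 2 times (tabular method): alternate signs, differentiate u down to 0, integrate dv up.

-z**2*cos(z) + 2*z*sin(z) + 3*z*cos(z) - 3*sin(z) + 3*cos(z) + C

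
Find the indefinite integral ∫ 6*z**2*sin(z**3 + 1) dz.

-2*cos(z**3 + 1) + C

Let u = z**3 + 1, so du = (3*z**2) dz.
Rewriting, the integral becomes 2·∫ sin(u) du = 2·-cos(u).
Substituting back, u = z**3 + 1.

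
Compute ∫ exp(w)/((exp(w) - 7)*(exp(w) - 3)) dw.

Let u = e^w, du = e^w dw.
The integral becomes ∫ du/((u-7)(u-3)); decompose into partial fractions.

log(exp(w) - 7)/4 - log(exp(w) - 3)/4 + C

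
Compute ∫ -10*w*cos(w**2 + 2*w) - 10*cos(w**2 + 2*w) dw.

Let u = w**2 + 2*w, so du = (2*w + 2) dw.
Rewriting, the integral becomes -5·∫ cos(u) du = -5·sin(u).
Substituting back, u = w**2 + 2*w.

-5*sin(w**2 + 2*w) + C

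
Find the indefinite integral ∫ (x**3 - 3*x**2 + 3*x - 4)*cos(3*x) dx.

x**3*sin(3*x)/3 - x**2*sin(3*x) + x**2*cos(3*x)/3 + 7*x*sin(3*x)/9 - 2*x*cos(3*x)/3 - 10*sin(3*x)/9 + 7*cos(3*x)/27 + C

Use integration by parts with u = x**3 - 3*x**2 + 3*x - 4, dv = cos(3*x) dx, so v = sin(3*x)/3.
Apply parts 3 times (tabular method): alternate signs, differentiate u down to 0, integrate dv up.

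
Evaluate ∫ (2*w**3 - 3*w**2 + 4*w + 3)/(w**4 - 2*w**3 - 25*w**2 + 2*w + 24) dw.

351*log(w - 6)/350 - 3*log(w - 1)/25 - log(w + 1)/7 + 63*log(w + 4)/50 + C

Factor the denominator: (w - 6)*(w - 1)*(w + 1)*(w + 4).
Partial-fraction decomposition: 63/(50*(w + 4)) - 1/(7*(w + 1)) - 3/(25*(w - 1)) + 351/(350*(w - 6)).
Integrate each term: A/(w−a) contributes A·log|w−a|.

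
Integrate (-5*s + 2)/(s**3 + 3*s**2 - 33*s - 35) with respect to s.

-23*log(s - 5)/72 - 7*log(s + 1)/36 + 37*log(s + 7)/72 + C

Factor the denominator: (s - 5)*(s + 1)*(s + 7).
Partial-fraction decomposition: 37/(72*(s + 7)) - 7/(36*(s + 1)) - 23/(72*(s - 5)).
Integrate each term: A/(s−a) contributes A·log|s−a|.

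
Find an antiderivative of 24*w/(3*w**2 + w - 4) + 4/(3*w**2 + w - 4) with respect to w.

4*log(3*w**2 + w - 4) + C

Let u = 3*w**2 + w - 4, so du = (6*w + 1) dw.
Rewriting, the integral becomes 4·∫ 1/u du = 4·log(u).
Substituting back, u = 3*w**2 + w - 4.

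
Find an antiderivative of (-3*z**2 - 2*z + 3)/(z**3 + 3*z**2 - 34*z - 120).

Factor the denominator: (z - 6)*(z + 4)*(z + 5).
Partial-fraction decomposition: -62/(11*(z + 5)) + 37/(10*(z + 4)) - 117/(110*(z - 6)).
Integrate each term: A/(z−a) contributes A·log|z−a|.

-117*log(z - 6)/110 + 37*log(z + 4)/10 - 62*log(z + 5)/11 + C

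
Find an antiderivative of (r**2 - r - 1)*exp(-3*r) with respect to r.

Use integration by parts with u = r**2 - r - 1, dv = exp(-3*r) dr, so v = -exp(-3*r)/3.
Apply parts 2 times (tabular method): alternate signs, differentiate u down to 0, integrate dv up.

(-9*r**2 + 3*r + 10)*exp(-3*r)/27 + C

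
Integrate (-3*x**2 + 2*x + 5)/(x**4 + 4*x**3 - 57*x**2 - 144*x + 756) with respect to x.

-7*log(x - 6)/36 + 8*log(x - 3)/135 - 115*log(x + 6)/108 + 6*log(x + 7)/5 + C

Factor the denominator: (x - 6)*(x - 3)*(x + 6)*(x + 7).
Partial-fraction decomposition: 6/(5*(x + 7)) - 115/(108*(x + 6)) + 8/(135*(x - 3)) - 7/(36*(x - 6)).
Integrate each term: A/(x−a) contributes A·log|x−a|.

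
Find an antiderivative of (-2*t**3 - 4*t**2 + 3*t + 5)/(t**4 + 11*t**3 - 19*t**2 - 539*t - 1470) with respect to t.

Factor the denominator: (t - 7)*(t + 5)*(t + 6)*(t + 7).
Partial-fraction decomposition: -237/(14*(t + 7)) + 275/(13*(t + 6)) - 35/(6*(t + 5)) - 107/(273*(t - 7)).
Integrate each term: A/(t−a) contributes A·log|t−a|.

-107*log(t - 7)/273 - 35*log(t + 5)/6 + 275*log(t + 6)/13 - 237*log(t + 7)/14 + C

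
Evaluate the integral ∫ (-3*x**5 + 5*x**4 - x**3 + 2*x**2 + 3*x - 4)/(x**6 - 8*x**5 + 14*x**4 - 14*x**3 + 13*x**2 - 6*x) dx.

Factor the denominator: x*(x - 6)*(x - 1)**2*(x**2 + 1).
Partial-fraction decomposition: -(5*x - 7)/(74*(x**2 + 1)) - 27/(50*(x - 1)) - 1/(5*(x - 1)**2) - 8489/(2775*(x - 6)) + 2/(3*x).
Integrate each term; A/(x−a) gives A·log|x−a|; the (Bx+D)/(x²+p²) term gives a log and an atan.

2*log(x)/3 - 8489*log(x - 6)/2775 - 27*log(x - 1)/50 - 5*log(x**2 + 1)/148 + 7*atan(x)/74 + 1/(5*x - 5) + C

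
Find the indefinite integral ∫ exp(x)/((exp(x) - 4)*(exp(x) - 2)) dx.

log(exp(x) - 4)/2 - log(exp(x) - 2)/2 + C

Let u = e^x, du = e^x dx.
The integral becomes ∫ du/((u-4)(u-2)); decompose into partial fractions.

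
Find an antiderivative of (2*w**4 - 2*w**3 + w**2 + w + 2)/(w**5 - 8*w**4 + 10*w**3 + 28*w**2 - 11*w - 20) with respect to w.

Factor the denominator: (w - 5)*(w - 4)*(w - 1)*(w + 1)**2.
Partial-fraction decomposition: 49/(300*(w + 1)) - 1/(10*(w + 1)**2) + 1/(12*(w - 1)) - 406/(75*(w - 4)) + 43/(6*(w - 5)).
Integrate each term; A/(w−a) gives A·log|w−a|; A/(w−a)² gives −A/(w−a).

43*log(w - 5)/6 - 406*log(w - 4)/75 + log(w - 1)/12 + 49*log(w + 1)/300 + 1/(10*w + 10) + C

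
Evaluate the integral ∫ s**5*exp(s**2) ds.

Let u = s², du = 2s ds; rewrite as (1/2)∫ u^2·exp(1u) du.
Now integrate by parts 2 times.

(s**4 - 2*s**2 + 2)*exp(s**2)/2 + C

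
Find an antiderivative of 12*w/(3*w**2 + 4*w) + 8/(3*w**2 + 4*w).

2*log(3*w**2 + 4*w) + C

Let u = 3*w**2 + 4*w, so du = (6*w + 4) dw.
Rewriting, the integral becomes 2·∫ 1/u du = 2·log(u).
Substituting back, u = 3*w**2 + 4*w.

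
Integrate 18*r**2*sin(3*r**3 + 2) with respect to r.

Let u = 3*r**3 + 2, so du = (9*r**2) dr.
Rewriting, the integral becomes 2·∫ sin(u) du = 2·-cos(u).
Substituting back, u = 3*r**3 + 2.

-2*cos(3*r**3 + 2) + C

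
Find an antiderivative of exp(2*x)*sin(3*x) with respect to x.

Let I denote the integral. Integrate by parts with u = sin(3*x), dv = exp(2*x) dx, so v = exp(2*x)/2: I = exp(2*x)*sin(3*x)/2 − (3/2)·∫ exp(2*x)*cos(3*x) dx.
Apply parts again with u = cos(3*x), dv = exp(2*x) dx: ∫ exp(2*x)*cos(3*x) dx = exp(2*x)*cos(3*x)/2 + (3/2)·I. Substituting back brings back I: I = exp(2*x)*sin(3*x)/2 - 3*exp(2*x)*cos(3*x)/4 − (9/4)·I.
Solving for I: (1 + 9/4)·I equals the remaining terms, so I = (4/13)·(exp(2*x)*sin(3*x)/2 - 3*exp(2*x)*cos(3*x)/4).

2*exp(2*x)*sin(3*x)/13 - 3*exp(2*x)*cos(3*x)/13 + C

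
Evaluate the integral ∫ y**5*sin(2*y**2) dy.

Let u = y², du = 2y dy; rewrite as (1/2)∫ u^2·sin(2u) du.
Now integrate by parts 2 times.

-y**4*cos(2*y**2)/4 + y**2*sin(2*y**2)/4 + cos(2*y**2)/8 + C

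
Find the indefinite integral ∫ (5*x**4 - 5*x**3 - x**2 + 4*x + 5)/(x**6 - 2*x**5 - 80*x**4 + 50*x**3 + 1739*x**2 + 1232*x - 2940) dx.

377825*log(x - 7)/1971216 + log(x - 1)/567 - 113*log(x + 2)/2916 + 1855*log(x + 5)/1296 - 7505*log(x + 6)/4732 - 5137/(4212*x - 29484) + C

Factor the denominator: (x - 7)**2*(x - 1)*(x + 2)*(x + 5)*(x + 6).
Partial-fraction decomposition: -7505/(4732*(x + 6)) + 1855/(1296*(x + 5)) - 113/(2916*(x + 2)) + 1/(567*(x - 1)) + 377825/(1971216*(x - 7)) + 5137/(4212*(x - 7)**2).
Integrate each term; A/(x−a) gives A·log|x−a|; A/(x−a)² gives −A/(x−a).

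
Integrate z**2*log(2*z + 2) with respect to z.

z**3*log(2*z + 2)/3 - z**3/9 + z**2/6 - z/3 + log(z + 1)/3 + C

Use integration by parts with u = log(2*z + 2), dv = z**2 dz.
Then du = 2/(2*z + 2) dz and v = z**3/3.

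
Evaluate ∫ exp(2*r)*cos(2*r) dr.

exp(2*r)*sin(2*r)/4 + exp(2*r)*cos(2*r)/4 + C

Let I denote the integral. Integrate by parts with u = cos(2*r), dv = exp(2*r) dr, so v = exp(2*r)/2: I = exp(2*r)*cos(2*r)/2 + ∫ exp(2*r)*sin(2*r) dr.
Apply parts again with u = sin(2*r), dv = exp(2*r) dr: ∫ exp(2*r)*sin(2*r) dr = exp(2*r)*sin(2*r)/2 − I. Substituting back brings back I: I = exp(2*r)*sin(2*r)/2 + exp(2*r)*cos(2*r)/2 − I.
Solving for I: (1 + 1)·I equals the remaining terms, so I = (1/2)·(exp(2*r)*sin(2*r)/2 + exp(2*r)*cos(2*r)/2).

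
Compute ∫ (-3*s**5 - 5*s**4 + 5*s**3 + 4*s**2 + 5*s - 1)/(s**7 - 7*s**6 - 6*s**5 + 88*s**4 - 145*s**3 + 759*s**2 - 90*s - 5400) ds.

614795*log(s - 5)/3058776 - 949*log(s - 3)/2520 + 19*log(s + 2)/6370 + 101*log(s + 4)/1890 + 80591*log(s**2 + 9)/1352520 + 19727*atan(s/3)/676260 + 3917/(1428*s - 7140) + C

Factor the denominator: (s - 5)**2*(s - 3)*(s + 2)*(s + 4)*(s**2 + 9).
Partial-fraction decomposition: (80591*s + 59181)/(676260*(s**2 + 9)) + 101/(1890*(s + 4)) + 19/(6370*(s + 2)) - 949/(2520*(s - 3)) + 614795/(3058776*(s - 5)) - 3917/(1428*(s - 5)**2).
Integrate each term; A/(s−a) gives A·log|s−a|; the (Bs+D)/(s²+p²) term gives a log and an atan.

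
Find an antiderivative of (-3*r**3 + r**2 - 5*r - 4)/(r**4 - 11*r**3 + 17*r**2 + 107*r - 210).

Factor the denominator: (r - 7)*(r - 5)*(r - 2)*(r + 3).
Partial-fraction decomposition: -101/(400*(r + 3)) - 34/(75*(r - 2)) + 379/(48*(r - 5)) - 1019/(100*(r - 7)).
Integrate each term: A/(r−a) contributes A·log|r−a|.

-1019*log(r - 7)/100 + 379*log(r - 5)/48 - 34*log(r - 2)/75 - 101*log(r + 3)/400 + C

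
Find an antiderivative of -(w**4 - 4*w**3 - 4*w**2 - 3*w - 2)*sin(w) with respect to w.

w**4*cos(w) - 4*w**3*sin(w) - 4*w**3*cos(w) + 12*w**2*sin(w) - 16*w**2*cos(w) + 32*w*sin(w) + 21*w*cos(w) - 21*sin(w) + 30*cos(w) + C

Use integration by parts with u = w**4 - 4*w**3 - 4*w**2 - 3*w - 2, dv = -sin(w) dw, so v = cos(w).
Apply parts 4 times (tabular method): alternate signs, differentiate u down to 0, integrate dv up.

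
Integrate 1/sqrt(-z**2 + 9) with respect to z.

Substitute z = 3·sin(θ), so dz = 3·cos(θ) dθ and the radical becomes sqrt(-z**2 + 9) = 3·cos(θ) by the Pythagorean identity.
Integrate the resulting trig expression in θ, then back-substitute θ = asin(z/3), sin(θ) = z/3, cos(θ) = sqrt(-z**2 + 9)/3 (absorbing any constant into C).

asin(z/3) + C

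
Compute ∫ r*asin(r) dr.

r**2*asin(r)/2 + r*sqrt(-r**2 + 1)/4 - asin(r)/4 + C

Use integration by parts with u = arcsin(r), dv = r dr.
Then du = 1/sqrt(-r**2 + 1) dr.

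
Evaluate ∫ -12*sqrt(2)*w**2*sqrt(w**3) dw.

-8*sqrt(2)*(w**3)**(3/2)/3 + C

Let u = 2*w**3, so du = (6*w**2) dw.
Rewriting, the integral becomes -2·∫ √u du = -2·(2/3)u^(3/2).
Substituting back, u = 2*w**3.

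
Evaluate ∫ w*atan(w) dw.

Use integration by parts with u = arctan(w), dv = w dw.
Then du = 1/(w**2 + 1) dw.

w**2*atan(w)/2 - w/2 + atan(w)/2 + C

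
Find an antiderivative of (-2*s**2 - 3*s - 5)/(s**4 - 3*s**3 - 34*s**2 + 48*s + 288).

-19*log(s - 6)/36 + 7*log(s - 4)/16 - 2*log(s + 3)/9 + 5*log(s + 4)/16 + C

Factor the denominator: (s - 6)*(s - 4)*(s + 3)*(s + 4).
Partial-fraction decomposition: 5/(16*(s + 4)) - 2/(9*(s + 3)) + 7/(16*(s - 4)) - 19/(36*(s - 6)).
Integrate each term: A/(s−a) contributes A·log|s−a|.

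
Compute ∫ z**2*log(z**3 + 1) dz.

Let u = z**3 + 1, so du = (3*z**2) dz.
The integral becomes (1/3)·∫ log(u) du; integrate by parts with u′=log(u), dv′=du.

z**3*log(z**3 + 1)/3 - z**3/3 + log(z**3 + 1)/3 + C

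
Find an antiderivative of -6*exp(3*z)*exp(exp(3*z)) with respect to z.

-2*exp(exp(3*z)) + C

Let u = exp(3*z), so du = (3*exp(3*z)) dz.
Rewriting, the integral becomes -2·∫ e^u du = -2·e^u.
Substituting back, u = exp(3*z).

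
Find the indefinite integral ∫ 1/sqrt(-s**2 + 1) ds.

asin(s) + C

Substitute s = sin(θ), so ds = cos(θ) dθ and the radical becomes sqrt(-s**2 + 1) = cos(θ) by the Pythagorean identity.
Integrate the resulting trig expression in θ, then back-substitute θ = asin(s), sin(θ) = s, cos(θ) = sqrt(-s**2 + 1) (absorbing any constant into C).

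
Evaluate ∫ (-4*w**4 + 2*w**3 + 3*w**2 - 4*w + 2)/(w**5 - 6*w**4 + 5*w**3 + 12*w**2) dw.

Factor the denominator: w**2*(w - 4)*(w - 3)*(w + 1).
Partial-fraction decomposition: 3/(20*(w + 1)) + 253/(36*(w - 3)) - 431/(40*(w - 4)) - 29/(72*w) + 1/(6*w**2).
Integrate each term; A/(w−a) gives A·log|w−a|; A/(w−a)² gives −A/(w−a).

-29*log(w)/72 - 431*log(w - 4)/40 + 253*log(w - 3)/36 + 3*log(w + 1)/20 - 1/(6*w) + C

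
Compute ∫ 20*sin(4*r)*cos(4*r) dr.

Let u = sin(4*r), so du = (4*cos(4*r)) dr.
Rewriting, the integral becomes 5·∫ u^1 du = 5·u^2/2.
Substituting back, u = sin(4*r).

5*sin(4*r)**2/2 + C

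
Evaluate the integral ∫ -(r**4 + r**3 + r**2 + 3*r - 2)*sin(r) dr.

Use integration by parts with u = r**4 + r**3 + r**2 + 3*r - 2, dv = -sin(r) dr, so v = cos(r).
Apply parts 4 times (tabular method): alternate signs, differentiate u down to 0, integrate dv up.

r**4*cos(r) - 4*r**3*sin(r) + r**3*cos(r) - 3*r**2*sin(r) - 11*r**2*cos(r) + 22*r*sin(r) - 3*r*cos(r) + 3*sin(r) + 20*cos(r) + C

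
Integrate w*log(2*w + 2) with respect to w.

Use integration by parts with u = log(2*w + 2), dv = w dw.
Then du = 2/(2*w + 2) dw and v = w**2/2.

w**2*log(2*w + 2)/2 - w**2/4 + w/2 - log(w + 1)/2 + C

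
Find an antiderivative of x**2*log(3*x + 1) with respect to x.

x**3*log(3*x + 1)/3 - x**3/9 + x**2/18 - x/27 + log(3*x + 1)/81 + C

Use integration by parts with u = log(3*x + 1), dv = x**2 dx.
Then du = 3/(3*x + 1) dx and v = x**3/3.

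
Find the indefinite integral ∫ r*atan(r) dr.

r**2*atan(r)/2 - r/2 + atan(r)/2 + C

Use integration by parts with u = arctan(r), dv = r dr.
Then du = 1/(r**2 + 1) dr.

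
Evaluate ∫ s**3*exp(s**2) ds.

(s**2 - 1)*exp(s**2)/2 + C

Let u = s², du = 2s ds; rewrite as (1/2)∫ u^1·exp(1u) du.
Now integrate by parts 1 time.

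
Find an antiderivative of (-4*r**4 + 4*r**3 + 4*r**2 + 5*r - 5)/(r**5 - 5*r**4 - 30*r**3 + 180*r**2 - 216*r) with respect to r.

Factor the denominator: r*(r - 6)*(r - 3)*(r - 2)*(r + 6).
Partial-fraction decomposition: -5939/(5184*(r + 6)) - 11/(64*(r - 2)) + 170/(81*(r - 3)) - 4151/(864*(r - 6)) + 5/(216*r).
Integrate each term: A/(r−a) contributes A·log|r−a|.

5*log(r)/216 - 4151*log(r - 6)/864 + 170*log(r - 3)/81 - 11*log(r - 2)/64 - 5939*log(r + 6)/5184 + C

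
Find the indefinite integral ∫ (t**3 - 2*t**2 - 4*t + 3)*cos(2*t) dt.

Use integration by parts with u = t**3 - 2*t**2 - 4*t + 3, dv = cos(2*t) dt, so v = sin(2*t)/2.
Apply parts 3 times (tabular method): alternate signs, differentiate u down to 0, integrate dv up.

t**3*sin(2*t)/2 - t**2*sin(2*t) + 3*t**2*cos(2*t)/4 - 11*t*sin(2*t)/4 - t*cos(2*t) + 2*sin(2*t) - 11*cos(2*t)/8 + C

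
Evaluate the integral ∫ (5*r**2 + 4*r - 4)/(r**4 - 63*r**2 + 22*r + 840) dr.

20*log(r - 6)/13 - 47*log(r - 5)/36 + 2*log(r + 4)/9 - 71*log(r + 7)/156 + C

Factor the denominator: (r - 6)*(r - 5)*(r + 4)*(r + 7).
Partial-fraction decomposition: -71/(156*(r + 7)) + 2/(9*(r + 4)) - 47/(36*(r - 5)) + 20/(13*(r - 6)).
Integrate each term: A/(r−a) contributes A·log|r−a|.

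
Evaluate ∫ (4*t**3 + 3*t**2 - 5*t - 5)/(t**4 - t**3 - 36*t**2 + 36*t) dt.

-5*log(t)/36 + 937*log(t - 6)/360 + 3*log(t - 1)/35 + 731*log(t + 6)/504 + C

Factor the denominator: t*(t - 6)*(t - 1)*(t + 6).
Partial-fraction decomposition: 731/(504*(t + 6)) + 3/(35*(t - 1)) + 937/(360*(t - 6)) - 5/(36*t).
Integrate each term: A/(t−a) contributes A·log|t−a|.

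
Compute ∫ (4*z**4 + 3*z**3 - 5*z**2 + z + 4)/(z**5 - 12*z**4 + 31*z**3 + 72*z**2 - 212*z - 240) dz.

2831*log(z - 6)/56 - 2759*log(z - 5)/42 + 286*log(z - 4)/15 + log(z + 1)/210 + 11*log(z + 2)/168 + C

Factor the denominator: (z - 6)*(z - 5)*(z - 4)*(z + 1)*(z + 2).
Partial-fraction decomposition: 11/(168*(z + 2)) + 1/(210*(z + 1)) + 286/(15*(z - 4)) - 2759/(42*(z - 5)) + 2831/(56*(z - 6)).
Integrate each term: A/(z−a) contributes A·log|z−a|.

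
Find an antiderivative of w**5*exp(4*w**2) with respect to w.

(8*w**4 - 4*w**2 + 1)*exp(4*w**2)/64 + C

Let u = w², du = 2w dw; rewrite as (1/2)∫ u^2·exp(4u) du.
Now integrate by parts 2 times.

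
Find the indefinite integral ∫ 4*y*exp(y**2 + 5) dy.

Let u = y**2 + 5, so du = (2*y) dy.
Rewriting, the integral becomes 2·∫ e^u du = 2·e^u.
Substituting back, u = y**2 + 5.

2*exp(y**2 + 5) + C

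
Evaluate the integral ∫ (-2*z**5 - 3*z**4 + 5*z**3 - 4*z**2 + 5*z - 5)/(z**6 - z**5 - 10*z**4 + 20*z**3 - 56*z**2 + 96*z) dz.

-5*log(z)/96 - 620*log(z - 3)/273 + 83*log(z - 2)/96 - 871*log(z + 4)/3360 - 587*log(z**2 + 4)/4160 - 991*atan(z/2)/2080 + C

Factor the denominator: z*(z - 3)*(z - 2)*(z + 4)*(z**2 + 4).
Partial-fraction decomposition: -(587*z + 1982)/(2080*(z**2 + 4)) - 871/(3360*(z + 4)) + 83/(96*(z - 2)) - 620/(273*(z - 3)) - 5/(96*z).
Integrate each term; A/(z−a) gives A·log|z−a|; the (Bz+D)/(z²+p²) term gives a log and an atan.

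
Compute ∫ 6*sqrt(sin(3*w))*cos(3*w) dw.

4*sin(3*w)**(3/2)/3 + C

Let u = sin(3*w), so du = (3*cos(3*w)) dw.
Rewriting, the integral becomes 2·∫ √u du = 2·(2/3)u^(3/2).
Substituting back, u = sin(3*w).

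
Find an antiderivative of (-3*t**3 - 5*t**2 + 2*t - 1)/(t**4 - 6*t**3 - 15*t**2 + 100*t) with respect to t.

-log(t)/100 - 5411*log(t - 5)/2025 - 103*log(t + 4)/324 + 491/(45*t - 225) + C

Factor the denominator: t*(t - 5)**2*(t + 4).
Partial-fraction decomposition: -103/(324*(t + 4)) - 5411/(2025*(t - 5)) - 491/(45*(t - 5)**2) - 1/(100*t).
Integrate each term; A/(t−a) gives A·log|t−a|; A/(t−a)² gives −A/(t−a).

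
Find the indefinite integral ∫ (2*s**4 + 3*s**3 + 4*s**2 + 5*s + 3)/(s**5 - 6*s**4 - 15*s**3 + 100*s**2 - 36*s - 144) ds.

Factor the denominator: (s - 6)*(s - 3)*(s - 2)*(s + 1)*(s + 4).
Partial-fraction decomposition: 367/(1260*(s + 4)) - 1/(252*(s + 1)) + 85/(72*(s - 2)) - 99/(28*(s - 3)) + 1139/(280*(s - 6)).
Integrate each term: A/(s−a) contributes A·log|s−a|.

1139*log(s - 6)/280 - 99*log(s - 3)/28 + 85*log(s - 2)/72 - log(s + 1)/252 + 367*log(s + 4)/1260 + C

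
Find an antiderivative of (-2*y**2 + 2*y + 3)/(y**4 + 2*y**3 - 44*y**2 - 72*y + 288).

-19*log(y - 6)/160 + log(y - 2)/192 - 37*log(y + 4)/120 + 27*log(y + 6)/64 + C

Factor the denominator: (y - 6)*(y - 2)*(y + 4)*(y + 6).
Partial-fraction decomposition: 27/(64*(y + 6)) - 37/(120*(y + 4)) + 1/(192*(y - 2)) - 19/(160*(y - 6)).
Integrate each term: A/(y−a) contributes A·log|y−a|.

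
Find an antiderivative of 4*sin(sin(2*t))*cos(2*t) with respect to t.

-2*cos(sin(2*t)) + C

Let u = sin(2*t), so du = (2*cos(2*t)) dt.
Rewriting, the integral becomes 2·∫ sin(u) du = 2·-cos(u).
Substituting back, u = sin(2*t).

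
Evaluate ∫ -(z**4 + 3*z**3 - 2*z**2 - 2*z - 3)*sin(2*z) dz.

z**4*cos(2*z)/2 - z**3*sin(2*z) + 3*z**3*cos(2*z)/2 - 9*z**2*sin(2*z)/4 - 5*z**2*cos(2*z)/2 + 5*z*sin(2*z)/2 - 13*z*cos(2*z)/4 + 13*sin(2*z)/8 - cos(2*z)/4 + C

Use integration by parts with u = z**4 + 3*z**3 - 2*z**2 - 2*z - 3, dv = -sin(2*z) dz, so v = cos(2*z)/2.
Apply parts 4 times (tabular method): alternate signs, differentiate u down to 0, integrate dv up.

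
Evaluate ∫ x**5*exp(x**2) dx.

Let u = x², du = 2x dx; rewrite as (1/2)∫ u^2·exp(1u) du.
Now integrate by parts 2 times.

(x**4 - 2*x**2 + 2)*exp(x**2)/2 + C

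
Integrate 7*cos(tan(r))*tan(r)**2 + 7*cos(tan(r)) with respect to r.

7*sin(tan(r)) + C

Let u = tan(r), so du = (tan(r)**2 + 1) dr.
Rewriting, the integral becomes 7·∫ cos(u) du = 7·sin(u).
Substituting back, u = tan(r).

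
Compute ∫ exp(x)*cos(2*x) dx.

2*exp(x)*sin(2*x)/5 + exp(x)*cos(2*x)/5 + C

Let I denote the integral. Integrate by parts with u = cos(2*x), dv = exp(x) dx, so v = exp(x): I = exp(x)*cos(2*x) + 2·∫ exp(x)*sin(2*x) dx.
Apply parts again with u = sin(2*x), dv = exp(x) dx: ∫ exp(x)*sin(2*x) dx = exp(x)*sin(2*x) − 2·I. Substituting back brings back I: I = 2*exp(x)*sin(2*x) + exp(x)*cos(2*x) − 4·I.
Solving for I: (1 + 4)·I equals the remaining terms, so I = (1/5)·(2*exp(x)*sin(2*x) + exp(x)*cos(2*x)).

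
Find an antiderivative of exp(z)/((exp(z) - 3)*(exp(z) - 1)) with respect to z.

log(exp(z) - 3)/2 - log(exp(z) - 1)/2 + C

Let u = e^z, du = e^z dz.
The integral becomes ∫ du/((u-1)(u-3)); decompose into partial fractions.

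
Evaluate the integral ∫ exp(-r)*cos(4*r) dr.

Let I denote the integral. Integrate by parts with u = cos(4*r), dv = exp(-r) dr, so v = -exp(-r): I = -exp(-r)*cos(4*r) − 4·∫ exp(-r)*sin(4*r) dr.
Apply parts again with u = sin(4*r), dv = exp(-r) dr: ∫ exp(-r)*sin(4*r) dr = -exp(-r)*sin(4*r) + 4·I. Substituting back brings back I: I = 4*exp(-r)*sin(4*r) - exp(-r)*cos(4*r) − 16·I.
Solving for I: (1 + 16)·I equals the remaining terms, so I = (1/17)·(4*exp(-r)*sin(4*r) - exp(-r)*cos(4*r)).

4*exp(-r)*sin(4*r)/17 - exp(-r)*cos(4*r)/17 + C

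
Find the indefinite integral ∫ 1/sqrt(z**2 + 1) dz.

Substitute z = tan(θ), so dz = sec(θ)^2 dθ and the radical becomes sqrt(z**2 + 1) = sec(θ) by the Pythagorean identity.
Integrate the resulting trig expression in θ, then back-substitute tan(θ) = z, sec(θ) = sqrt(z**2 + 1) (absorbing any constant into C).

log(z + sqrt(z**2 + 1)) + C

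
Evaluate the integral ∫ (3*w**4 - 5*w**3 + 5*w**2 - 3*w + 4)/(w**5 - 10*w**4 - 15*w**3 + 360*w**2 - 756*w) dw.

Factor the denominator: w*(w - 7)*(w - 6)*(w - 3)*(w + 6).
Partial-fraction decomposition: 2585/(4212*(w + 6)) + 37/(81*(w - 3)) - 1487/(108*(w - 6)) + 1429/(91*(w - 7)) - 1/(189*w).
Integrate each term: A/(w−a) contributes A·log|w−a|.

-log(w)/189 + 1429*log(w - 7)/91 - 1487*log(w - 6)/108 + 37*log(w - 3)/81 + 2585*log(w + 6)/4212 + C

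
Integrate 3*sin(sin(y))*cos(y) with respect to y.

-3*cos(sin(y)) + C

Let u = sin(y), so du = (cos(y)) dy.
Rewriting, the integral becomes 3·∫ sin(u) du = 3·-cos(u).
Substituting back, u = sin(y).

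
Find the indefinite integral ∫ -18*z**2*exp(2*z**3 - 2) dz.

-3*exp(2*z**3 - 2) + C

Let u = 2*z**3 - 2, so du = (6*z**2) dz.
Rewriting, the integral becomes -3·∫ e^u du = -3·e^u.
Substituting back, u = 2*z**3 - 2.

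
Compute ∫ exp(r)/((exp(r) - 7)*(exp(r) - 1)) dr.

Let u = e^r, du = e^r dr.
The integral becomes ∫ du/((u-7)(u-1)); decompose into partial fractions.

log(exp(r) - 7)/6 - log(exp(r) - 1)/6 + C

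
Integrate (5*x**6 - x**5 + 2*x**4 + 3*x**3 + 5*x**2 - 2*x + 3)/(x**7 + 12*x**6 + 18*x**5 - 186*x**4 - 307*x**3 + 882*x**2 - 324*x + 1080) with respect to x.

Factor the denominator: (x - 3)*(x - 2)*(x + 5)*(x + 6)**2*(x**2 + 1).
Partial-fraction decomposition: -(944*x + 441)/(177970*(x**2 + 1)) - 122778517/(2365632*(x + 6)) - 81065/(888*(x + 6)**2) + 82263/(1456*(x + 5)) - 363/(2240*(x - 2)) + 1229/(2160*(x - 3)).
Integrate each term; A/(x−a) gives A·log|x−a|; the (Bx+D)/(x²+p²) term gives a log and an atan.

1229*log(x - 3)/2160 - 363*log(x - 2)/2240 + 82263*log(x + 5)/1456 - 122778517*log(x + 6)/2365632 - 236*log(x**2 + 1)/88985 - 441*atan(x)/177970 + 81065/(888*x + 5328) + C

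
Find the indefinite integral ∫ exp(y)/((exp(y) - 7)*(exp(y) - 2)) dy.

Let u = e^y, du = e^y dy.
The integral becomes ∫ du/((u-2)(u-7)); decompose into partial fractions.

log(exp(y) - 7)/5 - log(exp(y) - 2)/5 + C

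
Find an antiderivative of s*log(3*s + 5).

s**2*log(3*s + 5)/2 - s**2/4 + 5*s/6 - 25*log(3*s + 5)/18 + C

Use integration by parts with u = log(3*s + 5), dv = s ds.
Then du = 3/(3*s + 5) ds and v = s**2/2.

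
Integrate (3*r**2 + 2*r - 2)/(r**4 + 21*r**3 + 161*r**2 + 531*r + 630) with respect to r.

Factor the denominator: (r + 3)*(r + 5)*(r + 6)*(r + 7).
Partial-fraction decomposition: -131/(8*(r + 7)) + 94/(3*(r + 6)) - 63/(4*(r + 5)) + 19/(24*(r + 3)).
Integrate each term: A/(r−a) contributes A·log|r−a|.

19*log(r + 3)/24 - 63*log(r + 5)/4 + 94*log(r + 6)/3 - 131*log(r + 7)/8 + C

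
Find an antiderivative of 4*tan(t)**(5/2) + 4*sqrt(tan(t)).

8*tan(t)**(3/2)/3 + C

Let u = tan(t), so du = (tan(t)**2 + 1) dt.
Rewriting, the integral becomes 4·∫ √u du = 4·(2/3)u^(3/2).
Substituting back, u = tan(t).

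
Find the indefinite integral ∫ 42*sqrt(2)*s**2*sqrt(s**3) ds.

28*sqrt(2)*(s**3)**(3/2)/3 + C

Let u = 2*s**3, so du = (6*s**2) ds.
Rewriting, the integral becomes 7·∫ √u du = 7·(2/3)u^(3/2).
Substituting back, u = 2*s**3.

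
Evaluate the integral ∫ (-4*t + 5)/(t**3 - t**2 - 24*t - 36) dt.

-19*log(t - 6)/72 - 13*log(t + 2)/8 + 17*log(t + 3)/9 + C

Factor the denominator: (t - 6)*(t + 2)*(t + 3).
Partial-fraction decomposition: 17/(9*(t + 3)) - 13/(8*(t + 2)) - 19/(72*(t - 6)).
Integrate each term: A/(t−a) contributes A·log|t−a|.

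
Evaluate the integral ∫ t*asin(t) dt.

t**2*asin(t)/2 + t*sqrt(-t**2 + 1)/4 - asin(t)/4 + C

Use integration by parts with u = arcsin(t), dv = t dt.
Then du = 1/sqrt(-t**2 + 1) dt.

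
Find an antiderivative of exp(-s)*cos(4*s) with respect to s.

Let I denote the integral. Integrate by parts with u = cos(4*s), dv = exp(-s) ds, so v = -exp(-s): I = -exp(-s)*cos(4*s) − 4·∫ exp(-s)*sin(4*s) ds.
Apply parts again with u = sin(4*s), dv = exp(-s) ds: ∫ exp(-s)*sin(4*s) ds = -exp(-s)*sin(4*s) + 4·I. Substituting back brings back I: I = 4*exp(-s)*sin(4*s) - exp(-s)*cos(4*s) − 16·I.
Solving for I: (1 + 16)·I equals the remaining terms, so I = (1/17)·(4*exp(-s)*sin(4*s) - exp(-s)*cos(4*s)).

4*exp(-s)*sin(4*s)/17 - exp(-s)*cos(4*s)/17 + C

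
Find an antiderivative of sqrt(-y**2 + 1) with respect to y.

Substitute y = sin(θ), so dy = cos(θ) dθ and the radical becomes sqrt(-y**2 + 1) = cos(θ) by the Pythagorean identity.
Integrate the resulting trig expression in θ, then back-substitute θ = asin(y), sin(θ) = y, cos(θ) = sqrt(-y**2 + 1) (absorbing any constant into C).

y*sqrt(-y**2 + 1)/2 + asin(y)/2 + C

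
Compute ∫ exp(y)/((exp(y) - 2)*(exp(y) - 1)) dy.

Let u = e^y, du = e^y dy.
The integral becomes ∫ du/((u-1)(u-2)); decompose into partial fractions.

log(exp(y) - 2) - log(exp(y) - 1) + C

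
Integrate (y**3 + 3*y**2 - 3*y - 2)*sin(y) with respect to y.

-y**3*cos(y) + 3*y**2*sin(y) - 3*y**2*cos(y) + 6*y*sin(y) + 9*y*cos(y) - 9*sin(y) + 8*cos(y) + C

Use integration by parts with u = y**3 + 3*y**2 - 3*y - 2, dv = sin(y) dy, so v = -cos(y).
Apply parts 3 times (tabular method): alternate signs, differentiate u down to 0, integrate dv up.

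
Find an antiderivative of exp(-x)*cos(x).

exp(-x)*sin(x)/2 - exp(-x)*cos(x)/2 + C

Let I denote the integral. Integrate by parts with u = cos(x), dv = exp(-x) dx, so v = -exp(-x): I = -exp(-x)*cos(x) − ∫ exp(-x)*sin(x) dx.
Apply parts again with u = sin(x), dv = exp(-x) dx: ∫ exp(-x)*sin(x) dx = -exp(-x)*sin(x) + I. Substituting back brings back I: I = exp(-x)*sin(x) - exp(-x)*cos(x) − I.
Solving for I: (1 + 1)·I equals the remaining terms, so I = (1/2)·(exp(-x)*sin(x) - exp(-x)*cos(x)).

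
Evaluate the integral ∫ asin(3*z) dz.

Use integration by parts with u = arcsin(3*z), dv = dz.
Then du = 3/sqrt(-9*z**2 + 1) dz.

z*asin(3*z) + sqrt(-9*z**2 + 1)/3 + C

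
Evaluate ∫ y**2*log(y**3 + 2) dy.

y**3*log(y**3 + 2)/3 - y**3/3 + 2*log(y**3 + 2)/3 + C

Let u = y**3 + 2, so du = (3*y**2) dy.
The integral becomes (1/3)·∫ log(u) du; integrate by parts with u′=log(u), dv′=du.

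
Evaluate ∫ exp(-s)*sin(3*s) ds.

-exp(-s)*sin(3*s)/10 - 3*exp(-s)*cos(3*s)/10 + C

Let I denote the integral. Integrate by parts with u = sin(3*s), dv = exp(-s) ds, so v = -exp(-s): I = -exp(-s)*sin(3*s) + 3·∫ exp(-s)*cos(3*s) ds.
Apply parts again with u = cos(3*s), dv = exp(-s) ds: ∫ exp(-s)*cos(3*s) ds = -exp(-s)*cos(3*s) − 3·I. Substituting back brings back I: I = -exp(-s)*sin(3*s) - 3*exp(-s)*cos(3*s) − 9·I.
Solving for I: (1 + 9)·I equals the remaining terms, so I = (1/10)·(-exp(-s)*sin(3*s) - 3*exp(-s)*cos(3*s)).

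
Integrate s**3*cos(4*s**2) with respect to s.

s**2*sin(4*s**2)/8 + cos(4*s**2)/32 + C

Let u = s², du = 2s ds; rewrite as (1/2)∫ u^1·cos(4u) du.
Now integrate by parts 1 time.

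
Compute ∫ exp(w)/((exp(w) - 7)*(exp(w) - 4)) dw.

log(exp(w) - 7)/3 - log(exp(w) - 4)/3 + C

Let u = e^w, du = e^w dw.
The integral becomes ∫ du/((u-7)(u-4)); decompose into partial fractions.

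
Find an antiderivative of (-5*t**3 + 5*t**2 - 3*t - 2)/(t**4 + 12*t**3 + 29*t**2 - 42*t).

log(t)/21 - 5*log(t - 1)/56 + 638*log(t + 6)/21 - 1979*log(t + 7)/56 + C

Factor the denominator: t*(t - 1)*(t + 6)*(t + 7).
Partial-fraction decomposition: -1979/(56*(t + 7)) + 638/(21*(t + 6)) - 5/(56*(t - 1)) + 1/(21*t).
Integrate each term: A/(t−a) contributes A·log|t−a|.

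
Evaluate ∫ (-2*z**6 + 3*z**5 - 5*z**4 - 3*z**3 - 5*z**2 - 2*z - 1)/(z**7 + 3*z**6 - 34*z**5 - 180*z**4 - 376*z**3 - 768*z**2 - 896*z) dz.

log(z)/896 - 22019*log(z - 7)/44891 - 33*log(z + 2)/64 - 82883*log(z + 4)/77440 + 1277*log(z**2 + 4)/33920 + 521*atan(z/2)/16960 - 2485/(352*z + 1408) + C

Factor the denominator: z*(z - 7)*(z + 2)*(z + 4)**2*(z**2 + 4).
Partial-fraction decomposition: (1277*z + 1042)/(16960*(z**2 + 4)) - 82883/(77440*(z + 4)) + 2485/(352*(z + 4)**2) - 33/(64*(z + 2)) - 22019/(44891*(z - 7)) + 1/(896*z).
Integrate each term; A/(z−a) gives A·log|z−a|; the (Bz+D)/(z²+p²) term gives a log and an atan.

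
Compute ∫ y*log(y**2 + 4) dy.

Let u = y**2 + 4, so du = (2*y) dy.
The integral becomes (1/2)·∫ log(u) du; integrate by parts with u′=log(u), dv′=du.

y**2*log(y**2 + 4)/2 - y**2/2 + 2*log(y**2 + 4) + C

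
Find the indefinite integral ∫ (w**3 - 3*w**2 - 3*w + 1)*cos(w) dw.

w**3*sin(w) - 3*w**2*sin(w) + 3*w**2*cos(w) - 9*w*sin(w) - 6*w*cos(w) + 7*sin(w) - 9*cos(w) + C

Use integration by parts with u = w**3 - 3*w**2 - 3*w + 1, dv = cos(w) dw, so v = sin(w).
Apply parts 3 times (tabular method): alternate signs, differentiate u down to 0, integrate dv up.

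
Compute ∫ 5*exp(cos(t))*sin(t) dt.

Let u = cos(t), so du = (-sin(t)) dt.
Rewriting, the integral becomes -5·∫ e^u du = -5·e^u.
Substituting back, u = cos(t).

-5*exp(cos(t)) + C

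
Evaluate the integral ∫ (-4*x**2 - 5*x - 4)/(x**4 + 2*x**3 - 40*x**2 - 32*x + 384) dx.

-43*log(x - 4)/200 - 3*log(x + 4)/8 + 59*log(x + 6)/100 + 11/(10*x - 40) + C

Factor the denominator: (x - 4)**2*(x + 4)*(x + 6).
Partial-fraction decomposition: 59/(100*(x + 6)) - 3/(8*(x + 4)) - 43/(200*(x - 4)) - 11/(10*(x - 4)**2).
Integrate each term; A/(x−a) gives A·log|x−a|; A/(x−a)² gives −A/(x−a).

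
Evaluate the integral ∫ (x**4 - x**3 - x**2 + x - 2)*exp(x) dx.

Use integration by parts with u = x**4 - x**3 - x**2 + x - 2, dv = exp(x) dx, so v = exp(x).
Apply parts 4 times (tabular method): alternate signs, differentiate u down to 0, integrate dv up.

(x**4 - 5*x**3 + 14*x**2 - 27*x + 25)*exp(x) + C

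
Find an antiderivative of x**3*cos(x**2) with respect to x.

x**2*sin(x**2)/2 + cos(x**2)/2 + C

Let u = x², du = 2x dx; rewrite as (1/2)∫ u^1·cos(1u) du.
Now integrate by parts 1 time.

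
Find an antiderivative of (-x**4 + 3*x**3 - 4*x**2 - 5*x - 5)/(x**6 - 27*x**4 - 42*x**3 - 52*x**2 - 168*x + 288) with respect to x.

-827*log(x - 6)/18000 + 3*log(x - 1)/125 - 47*log(x + 3)/117 + 497*log(x + 4)/1000 - 1907*log(x**2 + 4)/52000 + 449*atan(x/2)/26000 + C

Factor the denominator: (x - 6)*(x - 1)*(x + 3)*(x + 4)*(x**2 + 4).
Partial-fraction decomposition: -(1907*x - 898)/(26000*(x**2 + 4)) + 497/(1000*(x + 4)) - 47/(117*(x + 3)) + 3/(125*(x - 1)) - 827/(18000*(x - 6)).
Integrate each term; A/(x−a) gives A·log|x−a|; the (Bx+D)/(x²+p²) term gives a log and an atan.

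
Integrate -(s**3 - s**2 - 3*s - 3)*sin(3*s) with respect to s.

Use integration by parts with u = s**3 - s**2 - 3*s - 3, dv = -sin(3*s) ds, so v = cos(3*s)/3.
Apply parts 3 times (tabular method): alternate signs, differentiate u down to 0, integrate dv up.

s**3*cos(3*s)/3 - s**2*sin(3*s)/3 - s**2*cos(3*s)/3 + 2*s*sin(3*s)/9 - 11*s*cos(3*s)/9 + 11*sin(3*s)/27 - 25*cos(3*s)/27 + C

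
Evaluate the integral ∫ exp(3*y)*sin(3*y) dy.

Let I denote the integral. Integrate by parts with u = sin(3*y), dv = exp(3*y) dy, so v = exp(3*y)/3: I = exp(3*y)*sin(3*y)/3 − ∫ exp(3*y)*cos(3*y) dy.
Apply parts again with u = cos(3*y), dv = exp(3*y) dy: ∫ exp(3*y)*cos(3*y) dy = exp(3*y)*cos(3*y)/3 + I. Substituting back brings back I: I = exp(3*y)*sin(3*y)/3 - exp(3*y)*cos(3*y)/3 − I.
Solving for I: (1 + 1)·I equals the remaining terms, so I = (1/2)·(exp(3*y)*sin(3*y)/3 - exp(3*y)*cos(3*y)/3).

exp(3*y)*sin(3*y)/6 - exp(3*y)*cos(3*y)/6 + C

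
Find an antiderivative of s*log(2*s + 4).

s**2*log(2*s + 4)/2 - s**2/4 + s - 2*log(s + 2) + C

Use integration by parts with u = log(2*s + 4), dv = s ds.
Then du = 2/(2*s + 4) ds and v = s**2/2.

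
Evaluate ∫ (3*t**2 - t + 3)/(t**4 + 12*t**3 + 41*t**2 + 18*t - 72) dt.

log(t - 1)/28 - 11*log(t + 3)/4 + 11*log(t + 4)/2 - 39*log(t + 6)/14 + C

Factor the denominator: (t - 1)*(t + 3)*(t + 4)*(t + 6).
Partial-fraction decomposition: -39/(14*(t + 6)) + 11/(2*(t + 4)) - 11/(4*(t + 3)) + 1/(28*(t - 1)).
Integrate each term: A/(t−a) contributes A·log|t−a|.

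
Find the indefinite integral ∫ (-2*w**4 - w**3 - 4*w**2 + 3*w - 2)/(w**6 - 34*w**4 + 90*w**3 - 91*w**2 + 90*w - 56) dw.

-105*log(w - 4)/187 + 26*log(w - 2)/45 - log(w - 1)/8 + 2339*log(w + 7)/19800 - 2*log(w**2 + 1)/425 + 18*atan(w)/425 + C

Factor the denominator: (w - 4)*(w - 2)*(w - 1)*(w + 7)*(w**2 + 1).
Partial-fraction decomposition: -2*(2*w - 9)/(425*(w**2 + 1)) + 2339/(19800*(w + 7)) - 1/(8*(w - 1)) + 26/(45*(w - 2)) - 105/(187*(w - 4)).
Integrate each term; A/(w−a) gives A·log|w−a|; the (Bw+D)/(w²+p²) term gives a log and an atan.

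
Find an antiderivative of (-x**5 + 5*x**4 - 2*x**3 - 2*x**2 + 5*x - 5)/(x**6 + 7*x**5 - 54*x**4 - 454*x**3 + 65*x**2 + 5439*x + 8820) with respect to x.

-463*log(x - 7)/4200 - 37*log(x - 4)/4851 - 11539*log(x + 3)/4900 + 535*log(x + 5)/72 - 1835*log(x + 7)/308 - 83/(70*x + 210) + C

Factor the denominator: (x - 7)*(x - 4)*(x + 3)**2*(x + 5)*(x + 7).
Partial-fraction decomposition: -1835/(308*(x + 7)) + 535/(72*(x + 5)) - 11539/(4900*(x + 3)) + 83/(70*(x + 3)**2) - 37/(4851*(x - 4)) - 463/(4200*(x - 7)).
Integrate each term; A/(x−a) gives A·log|x−a|; A/(x−a)² gives −A/(x−a).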